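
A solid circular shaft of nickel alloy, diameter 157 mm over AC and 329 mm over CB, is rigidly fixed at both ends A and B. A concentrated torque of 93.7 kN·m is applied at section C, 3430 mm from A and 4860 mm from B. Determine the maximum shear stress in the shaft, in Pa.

Compatibility: T_A·a/J_AC = T_B·b/J_CB with T_A + T_B = T₀.
J_AC = 5.96×10^-5 m⁴, J_CB = 1.15×10^-3 m⁴, so T_A = T₀·(J_AC/a)/((J_AC/a)+(J_CB/b)) = 6414 N·m, T_B = 87290 N·m.
τ in each portion: τ_AC = 8.44×10^6 Pa, τ_CB = 1.25×10^7 Pa; maximum is in CB.
τ_max = T_CB·r/J = 87290·0.165/1.15×10^-3 = 1.248×10^7 Pa.

1.25e7 Pa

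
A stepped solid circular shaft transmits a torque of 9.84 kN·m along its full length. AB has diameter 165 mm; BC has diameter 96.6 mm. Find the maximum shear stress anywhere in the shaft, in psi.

Under the same torque, τ_max = 16T/(πd³) is largest where d is smallest — segment BC (d = 96.6 mm).
τ_max = 16·9840/(π·(0.0966)³) = 5.559×10^7 Pa.

8060 psi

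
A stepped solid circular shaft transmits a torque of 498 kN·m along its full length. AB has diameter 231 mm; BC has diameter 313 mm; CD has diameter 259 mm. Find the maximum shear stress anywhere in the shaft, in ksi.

Under the same torque, τ_max = 16T/(πd³) is largest where d is smallest — segment AB (d = 231 mm).
τ_max = 16·498000/(π·(0.231)³) = 2.058×10^8 Pa.

29.8 ksi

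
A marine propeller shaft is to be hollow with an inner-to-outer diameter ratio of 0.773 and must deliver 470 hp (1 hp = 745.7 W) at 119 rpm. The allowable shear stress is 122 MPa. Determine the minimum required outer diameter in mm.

ω = 2π·119/60 = 12.46 rad/s, so T = P/ω = 470×745.7 / 12.46 = 28120 N·m.
For a hollow shaft with d_i/d_o = 0.773: τ_max = 16T/(π d_o³ (1−k⁴)), so d_o = [16T/(π τ_allow (1−k⁴))]^(1/3) = [16·28120/(π·1.22×10^8·0.6430)]^(1/3) = 0.1222 m.

122 mm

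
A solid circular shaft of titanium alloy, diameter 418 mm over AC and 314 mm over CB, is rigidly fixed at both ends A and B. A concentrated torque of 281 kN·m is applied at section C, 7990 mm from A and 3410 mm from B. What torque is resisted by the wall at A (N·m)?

161000 N·m

Compatibility: T_A·a/J_AC = T_B·b/J_CB with T_A + T_B = T₀.
J_AC = 3.00×10^-3 m⁴, J_CB = 9.54×10^-4 m⁴, so T_A = T₀·(J_AC/a)/((J_AC/a)+(J_CB/b)) = 160900 N·m, T_B = 120100 N·m.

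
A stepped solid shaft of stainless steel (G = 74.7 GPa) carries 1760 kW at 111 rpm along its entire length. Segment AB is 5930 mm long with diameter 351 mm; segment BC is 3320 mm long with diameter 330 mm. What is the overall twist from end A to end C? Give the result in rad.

ω = 2π·111/60 = 11.62 rad/s, so T = P/ω = 1760×10³ / 11.62 = 151400 N·m.
J_AB = π(0.351)⁴/32 = 1.49×10^-3 m⁴; J_BC = π(0.330)⁴/32 = 1.16×10^-3 m⁴.
θ = (T/G)·Σ L_i/J_i = (151400/74.7×10⁹)·(5.93/1.49×10^-3 + 3.32/1.16×10^-3) = 0.01385 rad.

0.0138 rad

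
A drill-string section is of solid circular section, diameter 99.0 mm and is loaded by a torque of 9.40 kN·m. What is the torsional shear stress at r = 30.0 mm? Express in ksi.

4.34 ksi

J = πd⁴/32 = π(0.0990)⁴/32 = 9.431×10^-6 m⁴.
Shear stress varies linearly with radius: τ = T·r/J = 9400 × 0.0300 / 9.431×10^-6 = 2.990×10^7 Pa.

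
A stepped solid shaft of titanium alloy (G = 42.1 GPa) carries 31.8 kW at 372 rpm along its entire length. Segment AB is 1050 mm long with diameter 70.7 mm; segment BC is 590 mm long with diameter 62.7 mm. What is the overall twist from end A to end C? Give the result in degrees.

ω = 2π·372/60 = 38.96 rad/s, so T = P/ω = 31.8×10³ / 38.96 = 816.3 N·m.
J_AB = π(0.0707)⁴/32 = 2.45×10^-6 m⁴; J_BC = π(0.0627)⁴/32 = 1.52×10^-6 m⁴.
θ = (T/G)·Σ L_i/J_i = (816.3/42.1×10⁹)·(1.05/2.45×10^-6 + 0.590/1.52×10^-6) = 0.01584 rad.

0.908°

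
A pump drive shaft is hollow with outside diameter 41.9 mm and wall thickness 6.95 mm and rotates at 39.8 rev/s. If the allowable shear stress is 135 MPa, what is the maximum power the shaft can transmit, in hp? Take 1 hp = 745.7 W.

J = π(d_o⁴ − d_i⁴)/32 = π(0.0419⁴ − 0.0280⁴)/32 = 2.422×10^-7 m⁴.
T_max = τ_allow·J/r = 1.35×10^8 × 2.422×10^-7 / 0.0209 = 1561 N·m.
ω = 2π·39.8 = 250.1 rad/s, so P_max = T_max·ω = 3.904×10^5 W.

523 hp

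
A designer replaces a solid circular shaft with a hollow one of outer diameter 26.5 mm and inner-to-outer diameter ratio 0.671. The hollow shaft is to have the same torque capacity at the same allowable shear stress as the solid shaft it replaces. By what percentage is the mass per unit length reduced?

Equal τ_max and T ⇒ the solid shaft needs d_s³ = d_o³(1−k⁴), so d_s = 26.5·(1−0.671⁴)^(1/3) = 24.57 mm.
Area ratio A_h/A_s = d_o²(1−k²)/d_s² = (1−k²)/(1−k⁴)^(2/3) = 0.6394.
Mass saving = 1 − 0.6394 = 36.1 %.

36.1 %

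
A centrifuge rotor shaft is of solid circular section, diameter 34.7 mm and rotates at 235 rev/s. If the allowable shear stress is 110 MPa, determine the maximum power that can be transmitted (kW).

J = πd⁴/32 = π(0.0347)⁴/32 = 1.423×10^-7 m⁴.
T_max = τ_allow·J/r = 1.10×10^8 × 1.423×10^-7 / 0.0174 = 902.4 N·m.
ω = 2π·235 = 1477 rad/s, so P_max = T_max·ω = 1.332×10^6 W.

1330 kW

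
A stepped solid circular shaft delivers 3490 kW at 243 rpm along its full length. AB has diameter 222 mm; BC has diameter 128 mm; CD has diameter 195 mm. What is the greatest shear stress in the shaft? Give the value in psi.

ω = 2π·243/60 = 25.45 rad/s, so T = P/ω = 3490×10³ / 25.45 = 137100 N·m.
Under the same torque, τ_max = 16T/(πd³) is largest where d is smallest — segment BC (d = 128 mm).
τ_max = 16·137100/(π·(0.128)³) = 3.331×10^8 Pa.

48300 psi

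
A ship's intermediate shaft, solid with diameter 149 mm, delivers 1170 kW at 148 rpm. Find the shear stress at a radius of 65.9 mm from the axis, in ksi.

14.9 ksi

ω = 2π·148/60 = 15.50 rad/s, so T = P/ω = 1170×10³ / 15.50 = 75490 N·m.
J = πd⁴/32 = π(0.149)⁴/32 = 4.839×10^-5 m⁴.
Shear stress varies linearly with radius: τ = T·r/J = 75490 × 0.0659 / 4.839×10^-5 = 1.028×10^8 Pa.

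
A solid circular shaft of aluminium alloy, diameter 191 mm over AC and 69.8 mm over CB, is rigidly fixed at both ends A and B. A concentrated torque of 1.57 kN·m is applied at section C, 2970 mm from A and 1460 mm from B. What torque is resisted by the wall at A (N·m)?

Compatibility: T_A·a/J_AC = T_B·b/J_CB with T_A + T_B = T₀.
J_AC = 1.31×10^-4 m⁴, J_CB = 2.33×10^-6 m⁴, so T_A = T₀·(J_AC/a)/((J_AC/a)+(J_CB/b)) = 1515 N·m, T_B = 54.97 N·m.

1520 N·m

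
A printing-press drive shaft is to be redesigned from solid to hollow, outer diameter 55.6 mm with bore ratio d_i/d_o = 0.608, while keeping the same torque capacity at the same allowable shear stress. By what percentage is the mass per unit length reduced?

30.5 %

Equal τ_max and T ⇒ the solid shaft needs d_s³ = d_o³(1−k⁴), so d_s = 55.6·(1−0.608⁴)^(1/3) = 52.94 mm.
Area ratio A_h/A_s = d_o²(1−k²)/d_s² = (1−k²)/(1−k⁴)^(2/3) = 0.6952.
Mass saving = 1 − 0.6952 = 30.5 %.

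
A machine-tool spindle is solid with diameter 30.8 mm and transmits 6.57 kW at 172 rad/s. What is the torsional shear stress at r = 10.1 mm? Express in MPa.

ω = 172 rad/s, so T = P/ω = 6.57×10³ / 172.0 = 38.20 N·m.
J = πd⁴/32 = π(0.0308)⁴/32 = 8.835×10^-8 m⁴.
Shear stress varies linearly with radius: τ = T·r/J = 38.20 × 0.0101 / 8.835×10^-8 = 4.367×10^6 Pa.

4.37 MPa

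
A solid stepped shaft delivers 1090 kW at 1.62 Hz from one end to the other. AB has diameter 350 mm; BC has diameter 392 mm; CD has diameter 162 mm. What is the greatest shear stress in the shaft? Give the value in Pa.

ω = 2π·1.62 = 10.18 rad/s, so T = P/ω = 1090×10³ / 10.18 = 107100 N·m.
Under the same torque, τ_max = 16T/(πd³) is largest where d is smallest — segment CD (d = 162 mm).
τ_max = 16·107100/(π·(0.162)³) = 1.283×10^8 Pa.

1.28e8 Pa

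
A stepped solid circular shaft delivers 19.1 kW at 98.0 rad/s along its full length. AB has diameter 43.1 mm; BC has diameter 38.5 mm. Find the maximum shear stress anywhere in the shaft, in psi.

ω = 98.0 rad/s, so T = P/ω = 19.1×10³ / 98.00 = 194.9 N·m.
Under the same torque, τ_max = 16T/(πd³) is largest where d is smallest — segment BC (d = 38.5 mm).
τ_max = 16·194.9/(π·(0.0385)³) = 1.739×10^7 Pa.

2520 psi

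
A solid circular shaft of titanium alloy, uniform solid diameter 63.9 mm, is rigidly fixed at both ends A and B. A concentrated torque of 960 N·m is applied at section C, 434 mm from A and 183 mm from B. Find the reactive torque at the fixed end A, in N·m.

With uniform GJ and both ends fixed, compatibility θ_AC = θ_CB gives T_A·a = T_B·b, together with T_A + T_B = T₀.
T_A = T₀·b/(a+b) = 960.0·183/617.0 = 284.7 N·m; T_B = 675.3 N·m.

285 N·m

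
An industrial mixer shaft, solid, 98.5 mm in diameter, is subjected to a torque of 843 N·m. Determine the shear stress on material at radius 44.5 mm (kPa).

4060 kPa

J = πd⁴/32 = π(0.0985)⁴/32 = 9.242×10^-6 m⁴.
Shear stress varies linearly with radius: τ = T·r/J = 843.0 × 0.0445 / 9.242×10^-6 = 4.059×10^6 Pa.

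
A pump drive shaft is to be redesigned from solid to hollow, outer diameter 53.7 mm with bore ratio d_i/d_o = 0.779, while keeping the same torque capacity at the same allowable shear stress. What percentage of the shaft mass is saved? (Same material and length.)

Equal τ_max and T ⇒ the solid shaft needs d_s³ = d_o³(1−k⁴), so d_s = 53.7·(1−0.779⁴)^(1/3) = 46.08 mm.
Area ratio A_h/A_s = d_o²(1−k²)/d_s² = (1−k²)/(1−k⁴)^(2/3) = 0.5340.
Mass saving = 1 − 0.5340 = 46.6 %.

46.6 %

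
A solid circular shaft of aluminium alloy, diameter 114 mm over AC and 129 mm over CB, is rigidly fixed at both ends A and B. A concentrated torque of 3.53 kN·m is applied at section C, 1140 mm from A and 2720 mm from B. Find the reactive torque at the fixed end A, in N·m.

Compatibility: T_A·a/J_AC = T_B·b/J_CB with T_A + T_B = T₀.
J_AC = 1.66×10^-5 m⁴, J_CB = 2.72×10^-5 m⁴, so T_A = T₀·(J_AC/a)/((J_AC/a)+(J_CB/b)) = 2092 N·m, T_B = 1438 N·m.

2090 N·m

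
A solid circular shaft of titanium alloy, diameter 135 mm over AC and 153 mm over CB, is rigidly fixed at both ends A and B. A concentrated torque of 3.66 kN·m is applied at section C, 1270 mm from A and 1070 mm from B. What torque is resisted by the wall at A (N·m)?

Compatibility: T_A·a/J_AC = T_B·b/J_CB with T_A + T_B = T₀.
J_AC = 3.26×10^-5 m⁴, J_CB = 5.38×10^-5 m⁴, so T_A = T₀·(J_AC/a)/((J_AC/a)+(J_CB/b)) = 1237 N·m, T_B = 2423 N·m.

1240 N·m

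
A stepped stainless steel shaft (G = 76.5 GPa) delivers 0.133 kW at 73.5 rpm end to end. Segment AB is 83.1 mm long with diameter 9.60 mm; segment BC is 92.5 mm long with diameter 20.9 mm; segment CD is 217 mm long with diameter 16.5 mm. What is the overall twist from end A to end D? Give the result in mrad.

30.4 mrad

ω = 2π·73.5/60 = 7.697 rad/s, so T = P/ω = 0.133×10³ / 7.697 = 17.28 N·m.
J_AB = π(0.00960)⁴/32 = 8.34×10^-10 m⁴; J_BC = π(0.0209)⁴/32 = 1.87×10^-8 m⁴; J_CD = π(0.0165)⁴/32 = 7.28×10^-9 m⁴.
θ = (T/G)·Σ L_i/J_i = (17.28/76.5×10⁹)·(0.0831/8.34×10^-10 + 0.0925/1.87×10^-8 + 0.217/7.28×10^-9) = 0.03036 rad.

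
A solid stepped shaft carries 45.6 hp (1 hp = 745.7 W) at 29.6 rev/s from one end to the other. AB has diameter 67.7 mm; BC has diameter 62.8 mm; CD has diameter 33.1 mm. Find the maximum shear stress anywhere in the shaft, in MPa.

25.7 MPa

ω = 2π·29.6 = 186.0 rad/s, so T = P/ω = 45.6×745.7 / 186.0 = 182.8 N·m.
Under the same torque, τ_max = 16T/(πd³) is largest where d is smallest — segment CD (d = 33.1 mm).
τ_max = 16·182.8/(π·(0.0331)³) = 2.568×10^7 Pa.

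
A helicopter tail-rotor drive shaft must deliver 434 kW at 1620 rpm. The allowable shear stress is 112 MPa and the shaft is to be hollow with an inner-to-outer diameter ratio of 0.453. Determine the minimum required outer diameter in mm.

ω = 2π·1620/60 = 169.6 rad/s, so T = P/ω = 434×10³ / 169.6 = 2558 N·m.
For a hollow shaft with d_i/d_o = 0.453: τ_max = 16T/(π d_o³ (1−k⁴)), so d_o = [16T/(π τ_allow (1−k⁴))]^(1/3) = [16·2558/(π·1.12×10^8·0.9579)]^(1/3) = 0.04952 m.

49.5 mm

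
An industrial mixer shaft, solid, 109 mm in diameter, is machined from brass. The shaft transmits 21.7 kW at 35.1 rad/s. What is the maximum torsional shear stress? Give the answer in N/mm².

2.43 N/mm²

ω = 35.1 rad/s, so T = P/ω = 21.7×10³ / 35.10 = 618.2 N·m.
J = πd⁴/32 = π(0.109)⁴/32 = 1.386×10^-5 m⁴.
τ_max = T·r/J = 618.2 × 0.0545 / 1.386×10^-5 = 2.431×10^6 Pa.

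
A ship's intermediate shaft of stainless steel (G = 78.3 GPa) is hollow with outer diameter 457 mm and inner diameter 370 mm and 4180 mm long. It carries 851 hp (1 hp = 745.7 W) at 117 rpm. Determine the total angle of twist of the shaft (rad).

ω = 2π·117/60 = 12.25 rad/s, so T = P/ω = 851×745.7 / 12.25 = 51790 N·m.
J = π(d_o⁴ − d_i⁴)/32 = π(0.457⁴ − 0.370⁴)/32 = 2.442×10^-3 m⁴.
θ = T·L/(G·J) = 51790 × 4.18 / (78.3×10⁹ × 2.442×10^-3) = 1.132×10^-3 rad.

0.00113 rad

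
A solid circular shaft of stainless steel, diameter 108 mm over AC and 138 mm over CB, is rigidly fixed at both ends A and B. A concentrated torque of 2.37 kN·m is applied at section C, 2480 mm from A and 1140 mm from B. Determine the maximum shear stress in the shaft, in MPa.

3.92 MPa

Compatibility: T_A·a/J_AC = T_B·b/J_CB with T_A + T_B = T₀.
J_AC = 1.34×10^-5 m⁴, J_CB = 3.56×10^-5 m⁴, so T_A = T₀·(J_AC/a)/((J_AC/a)+(J_CB/b)) = 348.6 N·m, T_B = 2021 N·m.
τ in each portion: τ_AC = 1.41×10^6 Pa, τ_CB = 3.92×10^6 Pa; maximum is in CB.
τ_max = T_CB·r/J = 2021·0.0690/3.56×10^-5 = 3.917×10^6 Pa.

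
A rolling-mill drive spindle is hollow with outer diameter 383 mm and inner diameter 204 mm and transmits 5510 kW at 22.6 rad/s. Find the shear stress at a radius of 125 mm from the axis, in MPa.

ω = 22.6 rad/s, so T = P/ω = 5510×10³ / 22.60 = 243800 N·m.
J = π(d_o⁴ − d_i⁴)/32 = π(0.383⁴ − 0.204⁴)/32 = 1.942×10^-3 m⁴.
Shear stress varies linearly with radius: τ = T·r/J = 243800 × 0.125 / 1.942×10^-3 = 1.569×10^7 Pa.

15.7 MPa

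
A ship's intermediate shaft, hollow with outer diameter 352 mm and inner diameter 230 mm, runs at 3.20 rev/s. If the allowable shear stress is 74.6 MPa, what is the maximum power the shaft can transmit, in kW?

J = π(d_o⁴ − d_i⁴)/32 = π(0.352⁴ − 0.230⁴)/32 = 1.232×10^-3 m⁴.
T_max = τ_allow·J/r = 7.46×10^7 × 1.232×10^-3 / 0.176 = 522400 N·m.
ω = 2π·3.20 = 20.11 rad/s, so P_max = T_max·ω = 1.050×10^7 W.

10500 kW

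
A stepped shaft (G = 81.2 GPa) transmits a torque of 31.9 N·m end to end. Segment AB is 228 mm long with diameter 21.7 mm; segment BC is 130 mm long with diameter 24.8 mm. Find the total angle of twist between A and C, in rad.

J_AB = π(0.0217)⁴/32 = 2.18×10^-8 m⁴; J_BC = π(0.0248)⁴/32 = 3.71×10^-8 m⁴.
θ = (T/G)·Σ L_i/J_i = (31.90/81.2×10⁹)·(0.228/2.18×10^-8 + 0.130/3.71×10^-8) = 5.490×10^-3 rad.

0.00549 rad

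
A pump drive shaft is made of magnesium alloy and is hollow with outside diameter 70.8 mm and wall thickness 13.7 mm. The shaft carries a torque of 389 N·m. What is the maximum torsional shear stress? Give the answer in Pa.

6.50e6 Pa

J = π(d_o⁴ − d_i⁴)/32 = π(0.0708⁴ − 0.0434⁴)/32 = 2.118×10^-6 m⁴.
τ_max = T·r/J = 389.0 × 0.0354 / 2.118×10^-6 = 6.500×10^6 Pa.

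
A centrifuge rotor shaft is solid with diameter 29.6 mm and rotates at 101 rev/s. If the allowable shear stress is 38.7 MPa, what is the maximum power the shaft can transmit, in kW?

125 kW

J = πd⁴/32 = π(0.0296)⁴/32 = 7.536×10^-8 m⁴.
T_max = τ_allow·J/r = 3.87×10^7 × 7.536×10^-8 / 0.0148 = 197.1 N·m.
ω = 2π·101 = 634.6 rad/s, so P_max = T_max·ω = 1.251×10^5 W.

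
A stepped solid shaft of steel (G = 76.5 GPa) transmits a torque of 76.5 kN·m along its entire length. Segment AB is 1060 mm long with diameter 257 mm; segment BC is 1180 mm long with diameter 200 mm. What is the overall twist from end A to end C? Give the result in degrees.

0.572°

J_AB = π(0.257)⁴/32 = 4.28×10^-4 m⁴; J_BC = π(0.200)⁴/32 = 1.57×10^-4 m⁴.
θ = (T/G)·Σ L_i/J_i = (76500/76.5×10⁹)·(1.06/4.28×10^-4 + 1.18/1.57×10^-4) = 9.987×10^-3 rad.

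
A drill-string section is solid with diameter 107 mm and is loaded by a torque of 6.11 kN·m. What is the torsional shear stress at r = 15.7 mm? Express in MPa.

7.45 MPa

J = πd⁴/32 = π(0.107)⁴/32 = 1.287×10^-5 m⁴.
Shear stress varies linearly with radius: τ = T·r/J = 6110 × 0.0157 / 1.287×10^-5 = 7.454×10^6 Pa.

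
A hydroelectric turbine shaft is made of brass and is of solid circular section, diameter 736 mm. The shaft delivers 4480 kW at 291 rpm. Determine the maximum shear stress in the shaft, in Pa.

1.88e6 Pa

ω = 2π·291/60 = 30.47 rad/s, so T = P/ω = 4480×10³ / 30.47 = 147000 N·m.
J = πd⁴/32 = π(0.736)⁴/32 = 0.02881 m⁴.
τ_max = T·r/J = 147000 × 0.368 / 0.02881 = 1.878×10^6 Pa.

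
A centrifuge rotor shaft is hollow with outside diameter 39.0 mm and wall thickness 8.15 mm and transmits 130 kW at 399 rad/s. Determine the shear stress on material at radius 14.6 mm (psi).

3430 psi

ω = 399 rad/s, so T = P/ω = 130×10³ / 399.0 = 325.8 N·m.
J = π(d_o⁴ − d_i⁴)/32 = π(0.0390⁴ − 0.0227⁴)/32 = 2.011×10^-7 m⁴.
Shear stress varies linearly with radius: τ = T·r/J = 325.8 × 0.0146 / 2.011×10^-7 = 2.366×10^7 Pa.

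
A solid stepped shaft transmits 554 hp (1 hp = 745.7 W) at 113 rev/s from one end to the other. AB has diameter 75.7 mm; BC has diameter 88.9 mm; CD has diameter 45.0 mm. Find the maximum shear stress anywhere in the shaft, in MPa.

ω = 2π·113 = 710.0 rad/s, so T = P/ω = 554×745.7 / 710.0 = 581.9 N·m.
Under the same torque, τ_max = 16T/(πd³) is largest where d is smallest — segment CD (d = 45.0 mm).
τ_max = 16·581.9/(π·(0.0450)³) = 3.252×10^7 Pa.

32.5 MPa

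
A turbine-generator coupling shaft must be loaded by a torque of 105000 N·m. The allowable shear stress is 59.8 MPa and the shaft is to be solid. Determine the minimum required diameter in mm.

For a solid shaft τ_max = 16T/(πd³), so d = (16T/(π τ_allow))^(1/3) = (16·105000/(π·5.98×10^7))^(1/3) = 0.2076 m.

208 mm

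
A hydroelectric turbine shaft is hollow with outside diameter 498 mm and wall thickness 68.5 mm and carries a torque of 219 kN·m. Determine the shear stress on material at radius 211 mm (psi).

J = π(d_o⁴ − d_i⁴)/32 = π(0.498⁴ − 0.361⁴)/32 = 4.371×10^-3 m⁴.
Shear stress varies linearly with radius: τ = T·r/J = 219000 × 0.211 / 4.371×10^-3 = 1.057×10^7 Pa.

1530 psi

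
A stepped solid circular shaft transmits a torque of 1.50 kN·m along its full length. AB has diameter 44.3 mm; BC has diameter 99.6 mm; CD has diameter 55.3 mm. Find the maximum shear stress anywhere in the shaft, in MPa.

Under the same torque, τ_max = 16T/(πd³) is largest where d is smallest — segment AB (d = 44.3 mm).
τ_max = 16·1500/(π·(0.0443)³) = 8.787×10^7 Pa.

87.9 MPa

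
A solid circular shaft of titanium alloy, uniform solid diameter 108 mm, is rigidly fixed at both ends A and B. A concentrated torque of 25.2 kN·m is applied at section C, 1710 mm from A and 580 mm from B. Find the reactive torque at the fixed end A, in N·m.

6380 N·m

With uniform GJ and both ends fixed, compatibility θ_AC = θ_CB gives T_A·a = T_B·b, together with T_A + T_B = T₀.
T_A = T₀·b/(a+b) = 25200·580/2290 = 6383 N·m; T_B = 18820 N·m.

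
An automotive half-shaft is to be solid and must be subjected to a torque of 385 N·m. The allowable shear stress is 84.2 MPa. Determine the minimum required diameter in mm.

For a solid shaft τ_max = 16T/(πd³), so d = (16T/(π τ_allow))^(1/3) = (16·385.0/(π·8.42×10^7))^(1/3) = 0.02856 m.

28.6 mm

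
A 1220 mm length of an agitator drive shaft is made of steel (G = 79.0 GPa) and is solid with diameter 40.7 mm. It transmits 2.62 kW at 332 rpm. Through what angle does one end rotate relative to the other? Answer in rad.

ω = 2π·332/60 = 34.77 rad/s, so T = P/ω = 2.62×10³ / 34.77 = 75.36 N·m.
J = πd⁴/32 = π(0.0407)⁴/32 = 2.694×10^-7 m⁴.
θ = T·L/(G·J) = 75.36 × 1.22 / (79.0×10⁹ × 2.694×10^-7) = 4.320×10^-3 rad.

0.00432 rad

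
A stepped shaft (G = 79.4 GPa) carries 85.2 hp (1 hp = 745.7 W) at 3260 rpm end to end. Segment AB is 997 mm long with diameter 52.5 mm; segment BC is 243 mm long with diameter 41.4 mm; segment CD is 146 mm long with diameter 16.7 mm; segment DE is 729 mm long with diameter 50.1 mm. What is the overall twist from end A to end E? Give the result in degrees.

ω = 2π·3260/60 = 341.4 rad/s, so T = P/ω = 85.2×745.7 / 341.4 = 186.1 N·m.
J_AB = π(0.0525)⁴/32 = 7.46×10^-7 m⁴; J_BC = π(0.0414)⁴/32 = 2.88×10^-7 m⁴; J_CD = π(0.0167)⁴/32 = 7.64×10^-9 m⁴; J_DE = π(0.0501)⁴/32 = 6.19×10^-7 m⁴.
θ = (T/G)·Σ L_i/J_i = (186.1/79.4×10⁹)·(0.997/7.46×10^-7 + 0.243/2.88×10^-7 + 0.146/7.64×10^-9 + 0.729/6.19×10^-7) = 0.05269 rad.

3.02°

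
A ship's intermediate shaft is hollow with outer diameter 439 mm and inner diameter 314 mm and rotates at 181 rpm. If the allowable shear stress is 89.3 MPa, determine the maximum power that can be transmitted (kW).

20800 kW

J = π(d_o⁴ − d_i⁴)/32 = π(0.439⁴ − 0.314⁴)/32 = 2.692×10^-3 m⁴.
T_max = τ_allow·J/r = 8.93×10^7 × 2.692×10^-3 / 0.220 = 1.095e6 N·m.
ω = 2π·181/60 = 18.95 rad/s, so P_max = T_max·ω = 2.076×10^7 W.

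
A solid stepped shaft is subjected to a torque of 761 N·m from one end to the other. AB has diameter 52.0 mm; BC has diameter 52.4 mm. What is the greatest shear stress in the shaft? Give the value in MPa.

27.6 MPa

Under the same torque, τ_max = 16T/(πd³) is largest where d is smallest — segment AB (d = 52.0 mm).
τ_max = 16·761.0/(π·(0.0520)³) = 2.756×10^7 Pa.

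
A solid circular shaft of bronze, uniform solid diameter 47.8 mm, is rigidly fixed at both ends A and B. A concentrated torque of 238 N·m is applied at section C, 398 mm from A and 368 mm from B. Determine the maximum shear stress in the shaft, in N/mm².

With uniform GJ and both ends fixed, compatibility θ_AC = θ_CB gives T_A·a = T_B·b, together with T_A + T_B = T₀.
T_A = T₀·b/(a+b) = 238.0·368/766.0 = 114.3 N·m; T_B = 123.7 N·m.
τ in each portion: τ_AC = 5.33×10^6 Pa, τ_CB = 5.77×10^6 Pa; maximum is in CB.
τ_max = T_CB·r/J = 123.7·0.0239/5.13×10^-7 = 5.767×10^6 Pa.

5.77 N/mm²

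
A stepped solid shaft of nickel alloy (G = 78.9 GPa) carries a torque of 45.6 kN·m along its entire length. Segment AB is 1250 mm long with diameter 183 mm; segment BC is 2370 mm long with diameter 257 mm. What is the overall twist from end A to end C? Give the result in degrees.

0.559°

J_AB = π(0.183)⁴/32 = 1.10×10^-4 m⁴; J_BC = π(0.257)⁴/32 = 4.28×10^-4 m⁴.
θ = (T/G)·Σ L_i/J_i = (45600/78.9×10⁹)·(1.25/1.10×10^-4 + 2.37/4.28×10^-4) = 9.760×10^-3 rad.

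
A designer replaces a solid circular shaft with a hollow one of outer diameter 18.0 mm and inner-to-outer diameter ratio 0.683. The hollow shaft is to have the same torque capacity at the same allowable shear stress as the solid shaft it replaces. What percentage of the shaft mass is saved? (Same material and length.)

37.2 %

Equal τ_max and T ⇒ the solid shaft needs d_s³ = d_o³(1−k⁴), so d_s = 18.0·(1−0.683⁴)^(1/3) = 16.59 mm.
Area ratio A_h/A_s = d_o²(1−k²)/d_s² = (1−k²)/(1−k⁴)^(2/3) = 0.6283.
Mass saving = 1 − 0.6283 = 37.2 %.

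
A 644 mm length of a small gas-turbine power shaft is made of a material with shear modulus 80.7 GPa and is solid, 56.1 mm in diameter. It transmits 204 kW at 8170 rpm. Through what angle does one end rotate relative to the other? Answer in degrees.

0.112°

ω = 2π·8170/60 = 855.6 rad/s, so T = P/ω = 204×10³ / 855.6 = 238.4 N·m.
J = πd⁴/32 = π(0.0561)⁴/32 = 9.724×10^-7 m⁴.
θ = T·L/(G·J) = 238.4 × 0.644 / (80.7×10⁹ × 9.724×10^-7) = 1.957×10^-3 rad.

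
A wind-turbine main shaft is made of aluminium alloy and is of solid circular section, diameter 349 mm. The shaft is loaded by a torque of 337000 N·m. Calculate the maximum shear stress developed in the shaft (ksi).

5.86 ksi

J = πd⁴/32 = π(0.349)⁴/32 = 1.456×10^-3 m⁴.
τ_max = T·r/J = 337000 × 0.174 / 1.456×10^-3 = 4.038×10^7 Pa.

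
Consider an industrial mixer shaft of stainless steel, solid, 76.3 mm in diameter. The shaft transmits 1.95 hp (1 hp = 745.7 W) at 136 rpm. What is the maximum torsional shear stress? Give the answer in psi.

ω = 2π·136/60 = 14.24 rad/s, so T = P/ω = 1.95×745.7 / 14.24 = 102.1 N·m.
J = πd⁴/32 = π(0.0763)⁴/32 = 3.327×10^-6 m⁴.
τ_max = T·r/J = 102.1 × 0.0381 / 3.327×10^-6 = 1.171×10^6 Pa.

170 psi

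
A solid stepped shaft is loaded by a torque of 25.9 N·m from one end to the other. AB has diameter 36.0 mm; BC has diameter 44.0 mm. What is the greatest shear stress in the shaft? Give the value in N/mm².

Under the same torque, τ_max = 16T/(πd³) is largest where d is smallest — segment AB (d = 36.0 mm).
τ_max = 16·25.90/(π·(0.0360)³) = 2.827×10^6 Pa.

2.83 N/mm²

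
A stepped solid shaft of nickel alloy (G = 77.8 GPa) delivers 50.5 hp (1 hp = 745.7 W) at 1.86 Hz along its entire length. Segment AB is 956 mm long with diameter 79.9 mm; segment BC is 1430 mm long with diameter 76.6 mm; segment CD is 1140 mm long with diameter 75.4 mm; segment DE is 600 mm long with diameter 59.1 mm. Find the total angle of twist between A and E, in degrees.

ω = 2π·1.86 = 11.69 rad/s, so T = P/ω = 50.5×745.7 / 11.69 = 3222 N·m.
J_AB = π(0.0799)⁴/32 = 4.00×10^-6 m⁴; J_BC = π(0.0766)⁴/32 = 3.38×10^-6 m⁴; J_CD = π(0.0754)⁴/32 = 3.17×10^-6 m⁴; J_DE = π(0.0591)⁴/32 = 1.20×10^-6 m⁴.
θ = (T/G)·Σ L_i/J_i = (3222/77.8×10⁹)·(0.956/4.00×10^-6 + 1.43/3.38×10^-6 + 1.14/3.17×10^-6 + 0.600/1.20×10^-6) = 0.06305 rad.

3.61°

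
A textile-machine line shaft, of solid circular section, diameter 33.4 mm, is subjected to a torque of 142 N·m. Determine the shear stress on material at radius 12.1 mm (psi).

J = πd⁴/32 = π(0.0334)⁴/32 = 1.222×10^-7 m⁴.
Shear stress varies linearly with radius: τ = T·r/J = 142.0 × 0.0121 / 1.222×10^-7 = 1.406×10^7 Pa.

2040 psi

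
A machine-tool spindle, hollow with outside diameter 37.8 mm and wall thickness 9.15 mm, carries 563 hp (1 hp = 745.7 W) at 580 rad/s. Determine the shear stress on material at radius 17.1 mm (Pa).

6.65e7 Pa

ω = 580 rad/s, so T = P/ω = 563×745.7 / 580.0 = 723.8 N·m.
J = π(d_o⁴ − d_i⁴)/32 = π(0.0378⁴ − 0.0195⁴)/32 = 1.862×10^-7 m⁴.
Shear stress varies linearly with radius: τ = T·r/J = 723.8 × 0.0171 / 1.862×10^-7 = 6.646×10^7 Pa.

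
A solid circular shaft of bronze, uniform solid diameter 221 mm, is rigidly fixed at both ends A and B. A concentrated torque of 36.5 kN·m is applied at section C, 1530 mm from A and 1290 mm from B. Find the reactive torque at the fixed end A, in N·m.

16700 N·m

With uniform GJ and both ends fixed, compatibility θ_AC = θ_CB gives T_A·a = T_B·b, together with T_A + T_B = T₀.
T_A = T₀·b/(a+b) = 36500·1290/2820 = 16700 N·m; T_B = 19800 N·m.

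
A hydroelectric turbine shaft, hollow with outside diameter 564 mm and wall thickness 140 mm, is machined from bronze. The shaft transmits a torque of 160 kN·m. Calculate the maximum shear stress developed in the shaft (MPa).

J = π(d_o⁴ − d_i⁴)/32 = π(0.564⁴ − 0.284⁴)/32 = 9.295×10^-3 m⁴.
τ_max = T·r/J = 160000 × 0.282 / 9.295×10^-3 = 4.854×10^6 Pa.

4.85 MPa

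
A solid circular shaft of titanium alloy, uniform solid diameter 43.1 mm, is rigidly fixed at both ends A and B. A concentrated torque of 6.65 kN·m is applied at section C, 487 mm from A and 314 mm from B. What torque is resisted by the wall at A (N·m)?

With uniform GJ and both ends fixed, compatibility θ_AC = θ_CB gives T_A·a = T_B·b, together with T_A + T_B = T₀.
T_A = T₀·b/(a+b) = 6650·314/801.0 = 2607 N·m; T_B = 4043 N·m.

2610 N·m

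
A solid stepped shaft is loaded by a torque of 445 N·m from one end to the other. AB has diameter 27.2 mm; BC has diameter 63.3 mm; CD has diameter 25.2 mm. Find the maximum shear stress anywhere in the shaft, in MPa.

142 MPa

Under the same torque, τ_max = 16T/(πd³) is largest where d is smallest — segment CD (d = 25.2 mm).
τ_max = 16·445.0/(π·(0.0252)³) = 1.416×10^8 Pa.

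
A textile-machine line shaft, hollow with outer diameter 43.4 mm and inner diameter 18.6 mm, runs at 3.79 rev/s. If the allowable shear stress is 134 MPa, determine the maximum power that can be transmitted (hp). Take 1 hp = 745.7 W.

J = π(d_o⁴ − d_i⁴)/32 = π(0.0434⁴ − 0.0186⁴)/32 = 3.366×10^-7 m⁴.
T_max = τ_allow·J/r = 1.34×10^8 × 3.366×10^-7 / 0.0217 = 2078 N·m.
ω = 2π·3.79 = 23.81 rad/s, so P_max = T_max·ω = 4.949×10^4 W.

66.4 hp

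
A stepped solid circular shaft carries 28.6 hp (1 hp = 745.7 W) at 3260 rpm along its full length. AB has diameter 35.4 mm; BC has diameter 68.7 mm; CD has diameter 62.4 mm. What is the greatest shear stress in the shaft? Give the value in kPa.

7170 kPa

ω = 2π·3260/60 = 341.4 rad/s, so T = P/ω = 28.6×745.7 / 341.4 = 62.47 N·m.
Under the same torque, τ_max = 16T/(πd³) is largest where d is smallest — segment AB (d = 35.4 mm).
τ_max = 16·62.47/(π·(0.0354)³) = 7.172×10^6 Pa.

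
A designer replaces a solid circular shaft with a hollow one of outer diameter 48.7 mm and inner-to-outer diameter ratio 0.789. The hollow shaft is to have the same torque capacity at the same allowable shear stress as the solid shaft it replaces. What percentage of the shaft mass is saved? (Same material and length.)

47.7 %

Equal τ_max and T ⇒ the solid shaft needs d_s³ = d_o³(1−k⁴), so d_s = 48.7·(1−0.789⁴)^(1/3) = 41.36 mm.
Area ratio A_h/A_s = d_o²(1−k²)/d_s² = (1−k²)/(1−k⁴)^(2/3) = 0.5234.
Mass saving = 1 − 0.5234 = 47.7 %.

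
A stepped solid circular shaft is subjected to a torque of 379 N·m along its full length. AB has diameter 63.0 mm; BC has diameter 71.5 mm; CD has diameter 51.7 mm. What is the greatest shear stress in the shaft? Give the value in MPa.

14.0 MPa

Under the same torque, τ_max = 16T/(πd³) is largest where d is smallest — segment CD (d = 51.7 mm).
τ_max = 16·379.0/(π·(0.0517)³) = 1.397×10^7 Pa.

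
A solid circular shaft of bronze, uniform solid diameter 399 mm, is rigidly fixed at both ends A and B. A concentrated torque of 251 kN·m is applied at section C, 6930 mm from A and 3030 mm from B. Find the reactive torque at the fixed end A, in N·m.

76400 N·m

With uniform GJ and both ends fixed, compatibility θ_AC = θ_CB gives T_A·a = T_B·b, together with T_A + T_B = T₀.
T_A = T₀·b/(a+b) = 251000·3030/9960 = 76360 N·m; T_B = 174600 N·m.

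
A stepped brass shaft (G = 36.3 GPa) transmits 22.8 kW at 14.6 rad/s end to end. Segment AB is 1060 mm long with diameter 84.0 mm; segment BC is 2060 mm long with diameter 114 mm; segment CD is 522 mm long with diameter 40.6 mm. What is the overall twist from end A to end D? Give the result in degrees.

5.66°

ω = 14.6 rad/s, so T = P/ω = 22.8×10³ / 14.60 = 1562 N·m.
J_AB = π(0.0840)⁴/32 = 4.89×10^-6 m⁴; J_BC = π(0.114)⁴/32 = 1.66×10^-5 m⁴; J_CD = π(0.0406)⁴/32 = 2.67×10^-7 m⁴.
θ = (T/G)·Σ L_i/J_i = (1562/36.3×10⁹)·(1.06/4.89×10^-6 + 2.06/1.66×10^-5 + 0.522/2.67×10^-7) = 0.09886 rad.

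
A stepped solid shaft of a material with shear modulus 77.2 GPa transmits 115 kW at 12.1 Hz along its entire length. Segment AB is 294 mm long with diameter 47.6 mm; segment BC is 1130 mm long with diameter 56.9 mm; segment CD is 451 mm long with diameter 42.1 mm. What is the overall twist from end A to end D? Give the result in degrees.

ω = 2π·12.1 = 76.03 rad/s, so T = P/ω = 115×10³ / 76.03 = 1513 N·m.
J_AB = π(0.0476)⁴/32 = 5.04×10^-7 m⁴; J_BC = π(0.0569)⁴/32 = 1.03×10^-6 m⁴; J_CD = π(0.0421)⁴/32 = 3.08×10^-7 m⁴.
θ = (T/G)·Σ L_i/J_i = (1513/77.2×10⁹)·(0.294/5.04×10^-7 + 1.13/1.03×10^-6 + 0.451/3.08×10^-7) = 0.06160 rad.

3.53°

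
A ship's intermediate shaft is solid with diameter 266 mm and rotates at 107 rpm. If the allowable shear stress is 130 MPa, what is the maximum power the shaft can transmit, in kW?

J = πd⁴/32 = π(0.266)⁴/32 = 4.915×10^-4 m⁴.
T_max = τ_allow·J/r = 1.30×10^8 × 4.915×10^-4 / 0.133 = 480400 N·m.
ω = 2π·107/60 = 11.21 rad/s, so P_max = T_max·ω = 5.383×10^6 W.

5380 kW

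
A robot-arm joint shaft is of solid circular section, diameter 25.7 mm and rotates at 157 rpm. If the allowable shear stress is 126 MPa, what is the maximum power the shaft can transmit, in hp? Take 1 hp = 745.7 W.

J = πd⁴/32 = π(0.0257)⁴/32 = 4.283×10^-8 m⁴.
T_max = τ_allow·J/r = 1.26×10^8 × 4.283×10^-8 / 0.0129 = 420.0 N·m.
ω = 2π·157/60 = 16.44 rad/s, so P_max = T_max·ω = 6904 W.

9.26 hp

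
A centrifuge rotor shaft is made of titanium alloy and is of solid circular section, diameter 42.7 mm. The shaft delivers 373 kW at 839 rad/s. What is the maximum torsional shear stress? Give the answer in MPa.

29.1 MPa

ω = 839 rad/s, so T = P/ω = 373×10³ / 839.0 = 444.6 N·m.
J = πd⁴/32 = π(0.0427)⁴/32 = 3.264×10^-7 m⁴.
τ_max = T·r/J = 444.6 × 0.0214 / 3.264×10^-7 = 2.908×10^7 Pa.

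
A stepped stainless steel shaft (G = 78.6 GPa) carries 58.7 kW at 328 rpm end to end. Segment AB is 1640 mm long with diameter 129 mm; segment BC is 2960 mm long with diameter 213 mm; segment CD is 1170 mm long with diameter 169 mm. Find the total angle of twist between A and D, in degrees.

0.112°

ω = 2π·328/60 = 34.35 rad/s, so T = P/ω = 58.7×10³ / 34.35 = 1709 N·m.
J_AB = π(0.129)⁴/32 = 2.72×10^-5 m⁴; J_BC = π(0.213)⁴/32 = 2.02×10^-4 m⁴; J_CD = π(0.169)⁴/32 = 8.01×10^-5 m⁴.
θ = (T/G)·Σ L_i/J_i = (1709/78.6×10⁹)·(1.64/2.72×10^-5 + 2.96/2.02×10^-4 + 1.17/8.01×10^-5) = 1.948×10^-3 rad.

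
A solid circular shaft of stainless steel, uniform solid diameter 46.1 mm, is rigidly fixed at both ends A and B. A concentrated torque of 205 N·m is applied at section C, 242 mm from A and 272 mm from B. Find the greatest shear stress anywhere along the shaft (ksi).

With uniform GJ and both ends fixed, compatibility θ_AC = θ_CB gives T_A·a = T_B·b, together with T_A + T_B = T₀.
T_A = T₀·b/(a+b) = 205.0·272/514.0 = 108.5 N·m; T_B = 96.52 N·m.
τ in each portion: τ_AC = 5.64×10^6 Pa, τ_CB = 5.02×10^6 Pa; maximum is in AC.
τ_max = T_AC·r/J = 108.5·0.0231/4.43×10^-7 = 5.639×10^6 Pa.

0.818 ksi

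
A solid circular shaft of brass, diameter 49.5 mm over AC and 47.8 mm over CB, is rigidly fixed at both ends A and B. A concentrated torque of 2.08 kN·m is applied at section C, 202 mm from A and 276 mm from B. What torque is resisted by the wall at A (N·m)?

Compatibility: T_A·a/J_AC = T_B·b/J_CB with T_A + T_B = T₀.
J_AC = 5.89×10^-7 m⁴, J_CB = 5.13×10^-7 m⁴, so T_A = T₀·(J_AC/a)/((J_AC/a)+(J_CB/b)) = 1271 N·m, T_B = 808.9 N·m.

1270 N·m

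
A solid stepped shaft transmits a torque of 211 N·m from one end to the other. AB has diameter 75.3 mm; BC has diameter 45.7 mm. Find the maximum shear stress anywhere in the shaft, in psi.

1630 psi

Under the same torque, τ_max = 16T/(πd³) is largest where d is smallest — segment BC (d = 45.7 mm).
τ_max = 16·211.0/(π·(0.0457)³) = 1.126×10^7 Pa.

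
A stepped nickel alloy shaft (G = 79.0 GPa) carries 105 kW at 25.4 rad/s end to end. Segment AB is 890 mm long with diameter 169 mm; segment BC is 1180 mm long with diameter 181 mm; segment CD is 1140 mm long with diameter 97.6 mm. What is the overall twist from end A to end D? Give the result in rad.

0.00786 rad

ω = 25.4 rad/s, so T = P/ω = 105×10³ / 25.40 = 4134 N·m.
J_AB = π(0.169)⁴/32 = 8.01×10^-5 m⁴; J_BC = π(0.181)⁴/32 = 1.05×10^-4 m⁴; J_CD = π(0.0976)⁴/32 = 8.91×10^-6 m⁴.
θ = (T/G)·Σ L_i/J_i = (4134/79.0×10⁹)·(0.890/8.01×10^-5 + 1.18/1.05×10^-4 + 1.14/8.91×10^-6) = 7.864×10^-3 rad.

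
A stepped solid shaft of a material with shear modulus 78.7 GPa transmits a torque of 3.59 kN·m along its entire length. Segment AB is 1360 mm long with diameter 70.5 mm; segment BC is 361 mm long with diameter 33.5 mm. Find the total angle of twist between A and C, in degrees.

J_AB = π(0.0705)⁴/32 = 2.43×10^-6 m⁴; J_BC = π(0.0335)⁴/32 = 1.24×10^-7 m⁴.
θ = (T/G)·Σ L_i/J_i = (3590/78.7×10⁹)·(1.36/2.43×10^-6 + 0.361/1.24×10^-7) = 0.1588 rad.

9.10°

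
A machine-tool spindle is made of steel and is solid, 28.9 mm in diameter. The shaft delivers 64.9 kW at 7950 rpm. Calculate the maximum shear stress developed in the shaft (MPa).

ω = 2π·7950/60 = 832.5 rad/s, so T = P/ω = 64.9×10³ / 832.5 = 77.96 N·m.
J = πd⁴/32 = π(0.0289)⁴/32 = 6.848×10^-8 m⁴.
τ_max = T·r/J = 77.96 × 0.0144 / 6.848×10^-8 = 1.645×10^7 Pa.

16.4 MPa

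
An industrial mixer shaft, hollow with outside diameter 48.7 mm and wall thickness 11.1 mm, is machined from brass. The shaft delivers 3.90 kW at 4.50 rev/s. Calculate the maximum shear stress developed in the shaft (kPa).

ω = 2π·4.50 = 28.27 rad/s, so T = P/ω = 3.90×10³ / 28.27 = 137.9 N·m.
J = π(d_o⁴ − d_i⁴)/32 = π(0.0487⁴ − 0.0265⁴)/32 = 5.038×10^-7 m⁴.
τ_max = T·r/J = 137.9 × 0.0244 / 5.038×10^-7 = 6.667×10^6 Pa.

6670 kPa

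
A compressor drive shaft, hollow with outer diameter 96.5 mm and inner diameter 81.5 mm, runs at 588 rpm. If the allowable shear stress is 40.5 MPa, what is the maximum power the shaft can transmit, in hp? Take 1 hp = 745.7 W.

J = π(d_o⁴ − d_i⁴)/32 = π(0.0965⁴ − 0.0815⁴)/32 = 4.182×10^-6 m⁴.
T_max = τ_allow·J/r = 4.05×10^7 × 4.182×10^-6 / 0.0483 = 3510 N·m.
ω = 2π·588/60 = 61.58 rad/s, so P_max = T_max·ω = 2.162×10^5 W.

290 hp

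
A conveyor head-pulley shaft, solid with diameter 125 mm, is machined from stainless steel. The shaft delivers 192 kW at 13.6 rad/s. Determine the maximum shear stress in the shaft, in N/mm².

ω = 13.6 rad/s, so T = P/ω = 192×10³ / 13.60 = 14120 N·m.
J = πd⁴/32 = π(0.125)⁴/32 = 2.397×10^-5 m⁴.
τ_max = T·r/J = 14120 × 0.0625 / 2.397×10^-5 = 3.681×10^7 Pa.

36.8 N/mm²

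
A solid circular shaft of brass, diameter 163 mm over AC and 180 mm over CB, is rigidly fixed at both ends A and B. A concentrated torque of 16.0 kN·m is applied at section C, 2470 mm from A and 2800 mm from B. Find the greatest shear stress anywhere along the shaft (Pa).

Compatibility: T_A·a/J_AC = T_B·b/J_CB with T_A + T_B = T₀.
J_AC = 6.93×10^-5 m⁴, J_CB = 1.03×10^-4 m⁴, so T_A = T₀·(J_AC/a)/((J_AC/a)+(J_CB/b)) = 6921 N·m, T_B = 9079 N·m.
τ in each portion: τ_AC = 8.14×10^6 Pa, τ_CB = 7.93×10^6 Pa; maximum is in AC.
τ_max = T_AC·r/J = 6921·0.0815/6.93×10^-5 = 8.139×10^6 Pa.

8.14e6 Pa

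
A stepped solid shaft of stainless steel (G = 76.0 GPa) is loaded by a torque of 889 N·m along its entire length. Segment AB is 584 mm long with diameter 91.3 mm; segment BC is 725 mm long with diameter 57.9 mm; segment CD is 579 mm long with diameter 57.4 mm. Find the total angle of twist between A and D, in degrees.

0.862°

J_AB = π(0.0913)⁴/32 = 6.82×10^-6 m⁴; J_BC = π(0.0579)⁴/32 = 1.10×10^-6 m⁴; J_CD = π(0.0574)⁴/32 = 1.07×10^-6 m⁴.
θ = (T/G)·Σ L_i/J_i = (889.0/76.0×10⁹)·(0.584/6.82×10^-6 + 0.725/1.10×10^-6 + 0.579/1.07×10^-6) = 0.01504 rad.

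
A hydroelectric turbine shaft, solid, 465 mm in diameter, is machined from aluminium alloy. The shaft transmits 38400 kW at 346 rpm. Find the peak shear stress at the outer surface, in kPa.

53700 kPa

ω = 2π·346/60 = 36.23 rad/s, so T = P/ω = 38400×10³ / 36.23 = 1.060e6 N·m.
J = πd⁴/32 = π(0.465)⁴/32 = 4.590×10^-3 m⁴.
τ_max = T·r/J = 1.060e6 × 0.233 / 4.590×10^-3 = 5.368×10^7 Pa.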